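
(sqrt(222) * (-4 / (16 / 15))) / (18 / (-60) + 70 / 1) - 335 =-335 - 75 * sqrt(222) / 1394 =-335.80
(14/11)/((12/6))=7/11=0.64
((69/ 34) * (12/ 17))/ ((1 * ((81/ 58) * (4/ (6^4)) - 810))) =-96048/ 54308591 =-0.00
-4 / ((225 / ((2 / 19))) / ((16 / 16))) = -8 / 4275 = -0.00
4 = 4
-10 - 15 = -25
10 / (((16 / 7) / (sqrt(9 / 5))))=21 * sqrt(5) / 8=5.87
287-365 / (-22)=6679 / 22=303.59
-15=-15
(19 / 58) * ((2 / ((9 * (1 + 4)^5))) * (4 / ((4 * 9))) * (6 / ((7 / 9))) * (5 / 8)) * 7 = 19 / 217500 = 0.00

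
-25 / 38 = -0.66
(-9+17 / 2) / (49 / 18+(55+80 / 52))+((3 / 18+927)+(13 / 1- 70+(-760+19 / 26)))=59970212 / 540813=110.89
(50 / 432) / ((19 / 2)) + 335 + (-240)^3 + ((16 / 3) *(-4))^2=-28365226667 / 2052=-13823209.88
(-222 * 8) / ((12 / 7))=-1036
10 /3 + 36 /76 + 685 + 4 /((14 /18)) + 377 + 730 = 718579 /399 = 1800.95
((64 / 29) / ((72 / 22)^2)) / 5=484 / 11745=0.04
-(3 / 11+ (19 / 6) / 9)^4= -18945044881 / 124493242896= -0.15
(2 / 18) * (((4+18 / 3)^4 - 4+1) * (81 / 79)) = 89973 / 79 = 1138.90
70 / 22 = 35 / 11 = 3.18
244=244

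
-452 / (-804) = 113 / 201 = 0.56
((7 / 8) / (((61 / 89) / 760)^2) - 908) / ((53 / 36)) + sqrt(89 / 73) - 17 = sqrt(6497) / 73 + 143992857731 / 197213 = 730139.88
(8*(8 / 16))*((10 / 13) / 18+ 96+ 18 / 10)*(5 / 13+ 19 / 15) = 73722544 / 114075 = 646.26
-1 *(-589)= 589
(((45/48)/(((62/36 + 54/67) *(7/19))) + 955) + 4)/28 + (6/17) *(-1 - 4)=2643136007/81274144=32.52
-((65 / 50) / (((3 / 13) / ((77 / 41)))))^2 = -111.93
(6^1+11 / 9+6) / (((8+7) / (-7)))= -833 / 135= -6.17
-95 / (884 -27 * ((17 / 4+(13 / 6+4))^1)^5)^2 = -8068792320 / 930825390988175054761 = -0.00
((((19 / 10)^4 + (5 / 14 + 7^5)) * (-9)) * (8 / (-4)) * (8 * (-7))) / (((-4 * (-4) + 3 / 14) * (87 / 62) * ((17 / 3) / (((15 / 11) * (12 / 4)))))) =-537976.56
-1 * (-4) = 4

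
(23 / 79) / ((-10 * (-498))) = 0.00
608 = 608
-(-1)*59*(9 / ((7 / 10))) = 758.57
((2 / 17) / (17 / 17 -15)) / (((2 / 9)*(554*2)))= -9 / 263704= -0.00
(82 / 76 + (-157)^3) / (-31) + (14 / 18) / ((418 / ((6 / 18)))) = 21837800219 / 174933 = 124835.22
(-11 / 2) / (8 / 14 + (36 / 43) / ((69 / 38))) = -76153 / 14296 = -5.33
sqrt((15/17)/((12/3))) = sqrt(255)/34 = 0.47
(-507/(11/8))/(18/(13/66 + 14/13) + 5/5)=-4433208/181907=-24.37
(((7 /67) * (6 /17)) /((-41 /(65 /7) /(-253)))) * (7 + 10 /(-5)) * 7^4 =1184533350 /46699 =25365.28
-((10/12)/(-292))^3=125/5377771008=0.00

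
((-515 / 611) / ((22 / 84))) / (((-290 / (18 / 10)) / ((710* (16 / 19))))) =11.94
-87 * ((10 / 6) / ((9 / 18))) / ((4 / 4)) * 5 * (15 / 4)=-10875 / 2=-5437.50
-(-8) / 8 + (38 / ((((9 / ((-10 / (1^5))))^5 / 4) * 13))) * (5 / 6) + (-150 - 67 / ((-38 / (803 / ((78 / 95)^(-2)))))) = 311545590655837 / 394891663725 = 788.94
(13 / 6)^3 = 10.17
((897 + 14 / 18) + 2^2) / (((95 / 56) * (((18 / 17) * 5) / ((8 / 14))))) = 2207552 / 38475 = 57.38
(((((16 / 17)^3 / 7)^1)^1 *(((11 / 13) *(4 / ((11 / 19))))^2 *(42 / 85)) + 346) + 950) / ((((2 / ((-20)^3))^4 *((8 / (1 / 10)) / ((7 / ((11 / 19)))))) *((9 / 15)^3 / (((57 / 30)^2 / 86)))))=586446584653126400000000000 / 60087763593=9759833776230693.94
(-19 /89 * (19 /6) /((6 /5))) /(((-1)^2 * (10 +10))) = -361 /12816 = -0.03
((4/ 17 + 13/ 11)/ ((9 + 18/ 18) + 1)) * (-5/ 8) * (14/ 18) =-9275/ 148104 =-0.06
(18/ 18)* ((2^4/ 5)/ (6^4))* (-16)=-16/ 405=-0.04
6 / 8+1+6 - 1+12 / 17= 507 / 68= 7.46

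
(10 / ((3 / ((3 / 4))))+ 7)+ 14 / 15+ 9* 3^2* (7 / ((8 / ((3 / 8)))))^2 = 1176839 / 61440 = 19.15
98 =98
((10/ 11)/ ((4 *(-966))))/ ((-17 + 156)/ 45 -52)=75/ 15591884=0.00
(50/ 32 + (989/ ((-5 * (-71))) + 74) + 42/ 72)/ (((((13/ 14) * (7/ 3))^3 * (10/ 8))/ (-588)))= -14235448248/ 3899675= -3650.42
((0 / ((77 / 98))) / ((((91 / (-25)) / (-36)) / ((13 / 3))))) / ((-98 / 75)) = 0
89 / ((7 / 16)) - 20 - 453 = -269.57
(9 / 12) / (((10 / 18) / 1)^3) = 4.37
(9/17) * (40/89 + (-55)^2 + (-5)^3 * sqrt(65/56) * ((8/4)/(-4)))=1125 * sqrt(910)/952 + 2423385/1513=1637.36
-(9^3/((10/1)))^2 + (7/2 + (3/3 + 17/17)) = -530891/100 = -5308.91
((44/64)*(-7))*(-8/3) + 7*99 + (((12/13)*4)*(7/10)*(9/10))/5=6886411/9750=706.30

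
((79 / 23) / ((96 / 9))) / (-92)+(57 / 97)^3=12323484915 / 61798914176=0.20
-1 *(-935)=935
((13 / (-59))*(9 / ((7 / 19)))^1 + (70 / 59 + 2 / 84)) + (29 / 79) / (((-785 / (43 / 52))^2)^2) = -161983057595391632334467 / 38823292070937610080000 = -4.17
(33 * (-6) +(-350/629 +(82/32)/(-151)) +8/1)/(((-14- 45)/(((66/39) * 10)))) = 15928415195/291395572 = 54.66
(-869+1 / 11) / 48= -1593 / 88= -18.10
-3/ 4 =-0.75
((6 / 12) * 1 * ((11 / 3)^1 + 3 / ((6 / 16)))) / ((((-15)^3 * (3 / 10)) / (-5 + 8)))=-7 / 405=-0.02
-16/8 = -2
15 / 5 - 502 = -499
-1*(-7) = 7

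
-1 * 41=-41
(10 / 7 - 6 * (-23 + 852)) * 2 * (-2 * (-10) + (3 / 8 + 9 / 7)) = -10555526 / 49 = -215418.90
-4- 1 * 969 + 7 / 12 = -11669 / 12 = -972.42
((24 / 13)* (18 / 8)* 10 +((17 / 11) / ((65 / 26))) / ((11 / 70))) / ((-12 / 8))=-143056 / 4719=-30.31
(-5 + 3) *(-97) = 194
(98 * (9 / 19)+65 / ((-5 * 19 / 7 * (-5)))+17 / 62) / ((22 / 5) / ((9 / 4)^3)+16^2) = 204613533 / 1100873984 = 0.19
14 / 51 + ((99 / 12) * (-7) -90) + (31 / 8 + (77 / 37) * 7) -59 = -2838545 / 15096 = -188.03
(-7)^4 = 2401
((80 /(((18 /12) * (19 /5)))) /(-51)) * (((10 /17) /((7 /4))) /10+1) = -32800 /115311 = -0.28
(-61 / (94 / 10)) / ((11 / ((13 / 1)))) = -3965 / 517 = -7.67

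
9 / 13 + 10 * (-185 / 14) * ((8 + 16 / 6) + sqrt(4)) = -456761 / 273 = -1673.12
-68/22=-34/11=-3.09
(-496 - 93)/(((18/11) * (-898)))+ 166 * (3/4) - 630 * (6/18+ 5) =-52292143/16164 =-3235.10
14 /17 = 0.82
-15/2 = -7.50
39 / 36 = 13 / 12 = 1.08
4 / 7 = 0.57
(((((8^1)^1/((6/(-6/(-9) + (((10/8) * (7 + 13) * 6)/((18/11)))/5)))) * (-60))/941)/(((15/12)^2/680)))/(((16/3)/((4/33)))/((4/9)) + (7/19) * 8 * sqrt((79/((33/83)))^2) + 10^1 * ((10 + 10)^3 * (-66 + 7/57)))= 414763008/3109036461635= 0.00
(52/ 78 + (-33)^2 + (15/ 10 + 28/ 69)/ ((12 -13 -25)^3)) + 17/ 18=7935791699/ 7276464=1090.61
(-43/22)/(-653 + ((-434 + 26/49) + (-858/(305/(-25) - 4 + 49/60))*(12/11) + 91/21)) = 0.00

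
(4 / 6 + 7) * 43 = 989 / 3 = 329.67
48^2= 2304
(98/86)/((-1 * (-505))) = 49/21715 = 0.00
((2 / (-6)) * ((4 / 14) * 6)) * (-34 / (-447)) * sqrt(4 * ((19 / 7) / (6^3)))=-68 * sqrt(798) / 197127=-0.01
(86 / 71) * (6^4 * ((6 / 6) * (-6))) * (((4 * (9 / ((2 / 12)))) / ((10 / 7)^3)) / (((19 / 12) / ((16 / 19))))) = -1189087506432 / 3203875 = -371140.42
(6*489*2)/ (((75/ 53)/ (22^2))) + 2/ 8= 200701273/ 100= 2007012.73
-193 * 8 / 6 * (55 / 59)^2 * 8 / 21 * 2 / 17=-37364800 / 3728151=-10.02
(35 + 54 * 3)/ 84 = 197/ 84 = 2.35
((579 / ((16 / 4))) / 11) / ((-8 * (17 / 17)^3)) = -579 / 352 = -1.64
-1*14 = -14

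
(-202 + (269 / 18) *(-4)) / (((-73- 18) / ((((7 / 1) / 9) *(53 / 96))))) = 31217 / 25272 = 1.24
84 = 84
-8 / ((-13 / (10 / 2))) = 40 / 13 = 3.08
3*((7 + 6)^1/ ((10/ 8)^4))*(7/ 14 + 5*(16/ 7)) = 833664/ 4375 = 190.55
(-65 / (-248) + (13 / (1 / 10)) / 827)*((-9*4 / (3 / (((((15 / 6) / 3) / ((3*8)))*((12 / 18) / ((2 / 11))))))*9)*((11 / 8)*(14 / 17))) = -364188825 / 55786112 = -6.53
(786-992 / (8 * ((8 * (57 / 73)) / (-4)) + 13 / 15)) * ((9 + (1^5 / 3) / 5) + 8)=946586112 / 63655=14870.57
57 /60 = 19 /20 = 0.95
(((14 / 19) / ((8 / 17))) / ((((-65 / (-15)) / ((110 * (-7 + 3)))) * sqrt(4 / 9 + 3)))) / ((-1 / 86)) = 10131660 * sqrt(31) / 7657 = 7367.21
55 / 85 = 11 / 17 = 0.65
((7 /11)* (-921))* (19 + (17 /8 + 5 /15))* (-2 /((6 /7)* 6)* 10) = 38735725 /792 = 48908.74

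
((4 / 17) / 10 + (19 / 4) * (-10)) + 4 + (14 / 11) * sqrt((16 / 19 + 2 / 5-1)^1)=-7391 / 170 + 14 * sqrt(2185) / 1045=-42.85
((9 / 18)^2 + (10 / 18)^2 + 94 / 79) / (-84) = -44755 / 2150064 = -0.02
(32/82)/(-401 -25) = -8/8733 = -0.00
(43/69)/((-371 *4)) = -43/102396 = -0.00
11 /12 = 0.92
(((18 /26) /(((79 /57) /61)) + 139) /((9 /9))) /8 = 87023 /4108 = 21.18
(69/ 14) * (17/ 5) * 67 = 78591/ 70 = 1122.73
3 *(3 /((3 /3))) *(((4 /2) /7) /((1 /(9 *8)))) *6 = 7776 /7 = 1110.86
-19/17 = -1.12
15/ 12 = 5/ 4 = 1.25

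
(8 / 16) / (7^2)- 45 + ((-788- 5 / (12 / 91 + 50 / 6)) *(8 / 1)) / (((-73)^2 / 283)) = -458645096047 / 1206901262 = -380.02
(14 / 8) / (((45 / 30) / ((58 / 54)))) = 203 / 162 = 1.25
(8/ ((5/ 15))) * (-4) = -96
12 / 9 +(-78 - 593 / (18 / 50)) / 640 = -7847 / 5760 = -1.36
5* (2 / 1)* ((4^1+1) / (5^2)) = 2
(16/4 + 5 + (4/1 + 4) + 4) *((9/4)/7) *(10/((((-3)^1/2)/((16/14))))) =-360/7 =-51.43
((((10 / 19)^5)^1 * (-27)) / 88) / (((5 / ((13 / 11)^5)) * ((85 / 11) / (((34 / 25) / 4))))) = -100249110 / 398778220049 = -0.00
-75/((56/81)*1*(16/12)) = -18225/224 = -81.36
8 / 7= 1.14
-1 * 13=-13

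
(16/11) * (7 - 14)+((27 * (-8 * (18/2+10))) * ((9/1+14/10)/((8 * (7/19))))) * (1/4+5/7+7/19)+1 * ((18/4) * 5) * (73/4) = -407458693/21560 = -18898.83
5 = 5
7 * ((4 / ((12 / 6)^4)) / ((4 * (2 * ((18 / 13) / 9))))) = 91 / 64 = 1.42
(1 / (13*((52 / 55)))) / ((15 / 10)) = 55 / 1014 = 0.05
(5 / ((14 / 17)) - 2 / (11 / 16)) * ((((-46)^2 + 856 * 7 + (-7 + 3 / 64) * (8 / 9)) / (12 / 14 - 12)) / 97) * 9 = -284082197 / 1331616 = -213.34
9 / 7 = 1.29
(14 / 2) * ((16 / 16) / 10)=7 / 10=0.70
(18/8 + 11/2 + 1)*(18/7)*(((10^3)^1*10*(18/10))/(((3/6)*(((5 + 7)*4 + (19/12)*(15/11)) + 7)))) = 7128000/503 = 14170.97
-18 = -18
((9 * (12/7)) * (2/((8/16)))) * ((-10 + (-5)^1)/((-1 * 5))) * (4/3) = 1728/7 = 246.86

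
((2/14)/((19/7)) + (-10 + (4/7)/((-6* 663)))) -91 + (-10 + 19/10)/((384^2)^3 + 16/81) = -5334712960518303627546269/52846403553871310990880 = -100.95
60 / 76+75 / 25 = 72 / 19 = 3.79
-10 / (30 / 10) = -10 / 3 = -3.33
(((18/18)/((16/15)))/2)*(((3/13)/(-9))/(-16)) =5/6656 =0.00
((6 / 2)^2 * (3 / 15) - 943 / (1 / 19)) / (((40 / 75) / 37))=-1242867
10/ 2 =5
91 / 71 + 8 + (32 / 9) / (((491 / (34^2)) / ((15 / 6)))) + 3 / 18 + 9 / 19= 367806197 / 11922462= 30.85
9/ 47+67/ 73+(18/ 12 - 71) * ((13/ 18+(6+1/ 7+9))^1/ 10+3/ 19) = -19733965469/ 164276280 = -120.13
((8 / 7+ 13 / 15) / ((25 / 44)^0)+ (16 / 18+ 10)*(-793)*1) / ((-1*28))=2719357 / 8820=308.32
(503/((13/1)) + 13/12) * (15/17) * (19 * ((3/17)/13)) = 104025/11492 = 9.05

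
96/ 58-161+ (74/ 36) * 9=-8169/ 58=-140.84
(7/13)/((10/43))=301/130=2.32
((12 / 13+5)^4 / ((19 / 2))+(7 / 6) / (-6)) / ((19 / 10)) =12636101695 / 185589378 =68.09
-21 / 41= -0.51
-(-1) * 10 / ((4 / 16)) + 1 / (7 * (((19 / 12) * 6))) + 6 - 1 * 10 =4790 / 133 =36.02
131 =131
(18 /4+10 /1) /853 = 0.02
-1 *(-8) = 8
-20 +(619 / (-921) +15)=-5224 / 921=-5.67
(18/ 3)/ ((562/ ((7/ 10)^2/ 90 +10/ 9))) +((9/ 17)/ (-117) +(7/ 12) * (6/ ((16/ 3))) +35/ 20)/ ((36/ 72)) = 1794236033/ 372606000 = 4.82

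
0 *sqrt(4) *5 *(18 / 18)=0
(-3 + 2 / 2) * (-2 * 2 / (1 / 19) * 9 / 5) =1368 / 5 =273.60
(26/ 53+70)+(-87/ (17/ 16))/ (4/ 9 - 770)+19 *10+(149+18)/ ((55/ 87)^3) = 478404675599913/ 519117119125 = 921.57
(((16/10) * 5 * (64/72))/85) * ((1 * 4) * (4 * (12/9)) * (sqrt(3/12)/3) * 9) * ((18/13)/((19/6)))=24576/20995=1.17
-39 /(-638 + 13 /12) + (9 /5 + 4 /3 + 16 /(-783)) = 94977461 /29922345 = 3.17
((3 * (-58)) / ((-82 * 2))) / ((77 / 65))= 5655 / 6314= 0.90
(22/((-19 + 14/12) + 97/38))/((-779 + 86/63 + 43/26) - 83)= 158004/94269737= 0.00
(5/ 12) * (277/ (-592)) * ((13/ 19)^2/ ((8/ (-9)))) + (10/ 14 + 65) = 3150756005/ 47871488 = 65.82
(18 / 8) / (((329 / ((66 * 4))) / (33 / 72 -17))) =-39303 / 1316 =-29.87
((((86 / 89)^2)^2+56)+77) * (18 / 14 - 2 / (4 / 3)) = -25198256607 / 878391374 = -28.69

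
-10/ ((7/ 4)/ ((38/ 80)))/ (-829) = 19/ 5803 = 0.00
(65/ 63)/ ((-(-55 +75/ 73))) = 949/ 49644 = 0.02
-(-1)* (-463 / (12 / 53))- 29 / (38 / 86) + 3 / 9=-481129 / 228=-2110.21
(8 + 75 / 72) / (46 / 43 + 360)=0.03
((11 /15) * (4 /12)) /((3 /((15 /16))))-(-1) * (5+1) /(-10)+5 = 3223 /720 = 4.48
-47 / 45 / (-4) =47 / 180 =0.26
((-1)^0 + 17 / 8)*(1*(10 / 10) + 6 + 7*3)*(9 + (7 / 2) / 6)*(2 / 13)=129.01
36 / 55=0.65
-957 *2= -1914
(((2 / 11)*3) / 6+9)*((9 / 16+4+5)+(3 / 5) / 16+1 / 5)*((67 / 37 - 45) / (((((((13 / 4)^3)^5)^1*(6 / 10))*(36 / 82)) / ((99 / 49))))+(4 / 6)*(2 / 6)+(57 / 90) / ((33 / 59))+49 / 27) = 1747049421948627095891866 / 6187299561650276615403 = 282.36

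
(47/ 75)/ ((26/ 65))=47/ 30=1.57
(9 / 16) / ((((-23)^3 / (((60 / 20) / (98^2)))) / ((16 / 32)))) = -27 / 3739259776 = -0.00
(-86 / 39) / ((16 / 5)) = -215 / 312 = -0.69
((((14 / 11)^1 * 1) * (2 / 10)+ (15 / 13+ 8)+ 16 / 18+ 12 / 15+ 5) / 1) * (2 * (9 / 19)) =207172 / 13585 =15.25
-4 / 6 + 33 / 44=1 / 12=0.08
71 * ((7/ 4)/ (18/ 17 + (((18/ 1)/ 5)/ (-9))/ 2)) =144.67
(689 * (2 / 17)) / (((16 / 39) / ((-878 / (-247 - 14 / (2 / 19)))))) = 11796369 / 25840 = 456.52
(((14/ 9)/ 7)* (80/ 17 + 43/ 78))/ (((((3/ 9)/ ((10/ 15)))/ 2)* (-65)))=-27884/ 387855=-0.07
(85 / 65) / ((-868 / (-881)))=14977 / 11284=1.33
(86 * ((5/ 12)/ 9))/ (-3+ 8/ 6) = -2.39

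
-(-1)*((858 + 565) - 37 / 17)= 1420.82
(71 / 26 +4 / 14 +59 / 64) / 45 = 22937 / 262080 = 0.09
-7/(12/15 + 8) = -35/44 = -0.80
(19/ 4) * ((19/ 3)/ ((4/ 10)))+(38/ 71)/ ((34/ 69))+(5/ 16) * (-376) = -1193641/ 28968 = -41.21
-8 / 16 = -1 / 2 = -0.50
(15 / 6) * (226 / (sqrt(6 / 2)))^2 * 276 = 11747480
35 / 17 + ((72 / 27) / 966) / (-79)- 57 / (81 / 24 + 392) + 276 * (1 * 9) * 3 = 7453.91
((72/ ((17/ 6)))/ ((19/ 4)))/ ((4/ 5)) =2160/ 323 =6.69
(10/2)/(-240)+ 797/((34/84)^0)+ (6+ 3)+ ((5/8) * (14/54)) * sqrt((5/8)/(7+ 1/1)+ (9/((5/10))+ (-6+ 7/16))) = 35 * sqrt(89)/576+ 38687/48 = 806.55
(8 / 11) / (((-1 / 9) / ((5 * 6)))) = -2160 / 11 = -196.36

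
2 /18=1 /9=0.11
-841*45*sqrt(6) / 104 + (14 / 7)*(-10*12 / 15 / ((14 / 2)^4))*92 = -37845*sqrt(6) / 104 - 1472 / 2401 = -891.97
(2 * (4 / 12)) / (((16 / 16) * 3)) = 0.22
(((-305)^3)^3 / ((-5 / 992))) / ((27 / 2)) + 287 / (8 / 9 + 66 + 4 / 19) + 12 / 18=103988440008613673721351531611 / 309798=335665304516535528703708.60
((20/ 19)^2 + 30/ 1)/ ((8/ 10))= 28075/ 722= 38.89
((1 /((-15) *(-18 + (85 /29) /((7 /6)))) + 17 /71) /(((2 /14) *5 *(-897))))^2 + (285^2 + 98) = 18340137037778270799290761 /225522140572109160000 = 81323.00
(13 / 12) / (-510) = -13 / 6120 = -0.00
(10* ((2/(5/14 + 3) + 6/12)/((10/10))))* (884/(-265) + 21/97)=-8258849/241627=-34.18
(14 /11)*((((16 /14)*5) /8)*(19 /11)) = 190 /121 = 1.57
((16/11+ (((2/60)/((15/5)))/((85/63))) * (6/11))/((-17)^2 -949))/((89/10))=-0.00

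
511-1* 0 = 511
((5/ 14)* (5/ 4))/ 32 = 25/ 1792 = 0.01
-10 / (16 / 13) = -65 / 8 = -8.12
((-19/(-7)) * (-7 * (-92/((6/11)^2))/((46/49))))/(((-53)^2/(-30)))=-563255/8427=-66.84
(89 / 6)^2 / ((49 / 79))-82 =481111 / 1764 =272.74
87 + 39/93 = 2710/31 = 87.42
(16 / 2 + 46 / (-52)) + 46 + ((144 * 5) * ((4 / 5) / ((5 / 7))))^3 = 1704256512593 / 3250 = 524386619.26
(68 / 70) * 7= 34 / 5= 6.80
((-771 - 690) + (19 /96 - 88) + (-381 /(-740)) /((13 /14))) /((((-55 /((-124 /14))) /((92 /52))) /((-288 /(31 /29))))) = 1430552554818 /12037025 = 118846.02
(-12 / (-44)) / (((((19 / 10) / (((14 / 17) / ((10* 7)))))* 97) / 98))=588 / 344641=0.00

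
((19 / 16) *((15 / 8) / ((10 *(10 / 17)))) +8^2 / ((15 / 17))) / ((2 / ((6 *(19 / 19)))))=559963 / 2560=218.74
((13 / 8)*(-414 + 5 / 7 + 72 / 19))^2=501290904361 / 1132096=442798.94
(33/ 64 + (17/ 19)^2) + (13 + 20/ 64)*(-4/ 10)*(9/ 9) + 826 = 94956421/ 115520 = 821.99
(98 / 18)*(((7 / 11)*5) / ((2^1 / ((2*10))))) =17150 / 99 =173.23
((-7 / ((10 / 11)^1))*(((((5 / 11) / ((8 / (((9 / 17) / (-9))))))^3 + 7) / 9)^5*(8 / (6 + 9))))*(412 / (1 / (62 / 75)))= -650361428602484721865403134840490942900230331003733199 / 1633653847131697395449028033721961258179268444160000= -398.10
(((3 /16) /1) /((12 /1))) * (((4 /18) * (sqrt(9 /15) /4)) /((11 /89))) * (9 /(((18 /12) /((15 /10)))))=89 * sqrt(15) /7040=0.05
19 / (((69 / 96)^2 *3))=19456 / 1587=12.26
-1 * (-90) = 90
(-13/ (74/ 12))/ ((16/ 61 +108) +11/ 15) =-71370/ 3690047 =-0.02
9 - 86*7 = -593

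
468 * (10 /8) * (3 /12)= 585 /4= 146.25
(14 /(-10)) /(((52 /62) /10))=-217 /13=-16.69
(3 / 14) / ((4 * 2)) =3 / 112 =0.03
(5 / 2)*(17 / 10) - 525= -2083 / 4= -520.75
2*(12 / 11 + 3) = 90 / 11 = 8.18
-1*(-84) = 84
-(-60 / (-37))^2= -3600 / 1369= -2.63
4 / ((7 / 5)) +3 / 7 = 23 / 7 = 3.29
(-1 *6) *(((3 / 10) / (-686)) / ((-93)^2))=0.00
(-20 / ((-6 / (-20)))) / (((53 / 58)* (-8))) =1450 / 159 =9.12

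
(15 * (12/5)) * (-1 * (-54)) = 1944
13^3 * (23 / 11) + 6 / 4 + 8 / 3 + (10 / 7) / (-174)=61602473 / 13398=4597.89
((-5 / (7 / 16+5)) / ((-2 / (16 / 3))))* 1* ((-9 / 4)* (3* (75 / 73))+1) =-277280 / 19053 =-14.55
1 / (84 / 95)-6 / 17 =1111 / 1428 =0.78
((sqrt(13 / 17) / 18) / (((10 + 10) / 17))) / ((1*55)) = sqrt(221) / 19800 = 0.00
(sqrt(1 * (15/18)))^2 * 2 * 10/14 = 25/21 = 1.19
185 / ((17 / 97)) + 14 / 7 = 17979 / 17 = 1057.59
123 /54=41 /18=2.28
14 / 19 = 0.74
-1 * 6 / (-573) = 2 / 191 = 0.01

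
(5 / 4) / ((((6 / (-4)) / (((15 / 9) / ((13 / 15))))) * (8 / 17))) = -2125 / 624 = -3.41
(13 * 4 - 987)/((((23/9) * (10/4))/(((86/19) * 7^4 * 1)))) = -695031876/437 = -1590461.96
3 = 3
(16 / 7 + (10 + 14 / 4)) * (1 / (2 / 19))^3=1515839 / 112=13534.28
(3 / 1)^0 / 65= 1 / 65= 0.02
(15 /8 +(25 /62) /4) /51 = 245 /6324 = 0.04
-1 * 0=0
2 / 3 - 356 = -1066 / 3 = -355.33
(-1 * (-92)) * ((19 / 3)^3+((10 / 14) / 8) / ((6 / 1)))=17669819 / 756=23372.78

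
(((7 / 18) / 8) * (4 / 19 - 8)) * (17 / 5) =-4403 / 3420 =-1.29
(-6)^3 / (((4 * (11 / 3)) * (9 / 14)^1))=-252 / 11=-22.91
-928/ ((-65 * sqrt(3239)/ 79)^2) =-0.42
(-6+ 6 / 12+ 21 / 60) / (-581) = 103 / 11620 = 0.01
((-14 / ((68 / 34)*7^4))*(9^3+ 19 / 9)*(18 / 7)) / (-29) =1880 / 9947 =0.19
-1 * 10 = -10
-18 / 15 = -6 / 5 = -1.20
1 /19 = 0.05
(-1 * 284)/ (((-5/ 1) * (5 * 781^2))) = 4/ 214775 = 0.00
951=951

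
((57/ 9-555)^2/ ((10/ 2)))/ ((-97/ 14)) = -37930424/ 4365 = -8689.67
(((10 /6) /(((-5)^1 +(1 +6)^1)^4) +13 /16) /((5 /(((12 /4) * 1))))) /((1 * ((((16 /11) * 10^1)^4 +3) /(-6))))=-483153 /6554039230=-0.00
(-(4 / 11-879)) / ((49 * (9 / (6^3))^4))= 5949193.02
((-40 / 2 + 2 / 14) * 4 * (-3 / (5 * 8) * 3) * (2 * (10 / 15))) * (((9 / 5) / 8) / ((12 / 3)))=3753 / 2800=1.34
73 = 73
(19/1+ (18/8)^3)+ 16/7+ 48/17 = 270367/7616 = 35.50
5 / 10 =1 / 2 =0.50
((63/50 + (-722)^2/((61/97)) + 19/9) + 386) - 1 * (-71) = 22766683787/27450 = 829387.39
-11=-11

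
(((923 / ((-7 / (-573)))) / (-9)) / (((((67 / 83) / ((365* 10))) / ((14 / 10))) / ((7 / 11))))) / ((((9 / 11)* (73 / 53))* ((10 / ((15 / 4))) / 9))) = -27142951745 / 268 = -101279670.69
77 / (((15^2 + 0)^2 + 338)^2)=7 / 236111579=0.00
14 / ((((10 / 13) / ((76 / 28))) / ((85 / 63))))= 66.65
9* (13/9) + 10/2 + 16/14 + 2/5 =684/35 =19.54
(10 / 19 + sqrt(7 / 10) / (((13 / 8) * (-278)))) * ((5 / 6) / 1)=25 / 57 - sqrt(70) / 5421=0.44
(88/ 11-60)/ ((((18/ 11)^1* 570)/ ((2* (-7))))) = 0.78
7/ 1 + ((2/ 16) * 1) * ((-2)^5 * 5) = -13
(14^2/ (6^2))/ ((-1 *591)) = -49/ 5319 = -0.01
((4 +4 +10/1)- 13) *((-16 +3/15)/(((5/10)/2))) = -316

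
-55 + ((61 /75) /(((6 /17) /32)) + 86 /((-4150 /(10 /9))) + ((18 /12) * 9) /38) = 9024127 /473100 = 19.07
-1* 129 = -129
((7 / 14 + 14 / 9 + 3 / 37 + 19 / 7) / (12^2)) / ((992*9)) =22615 / 5993616384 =0.00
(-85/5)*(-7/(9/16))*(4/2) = 3808/9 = 423.11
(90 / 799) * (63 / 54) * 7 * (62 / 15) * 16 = 48608 / 799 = 60.84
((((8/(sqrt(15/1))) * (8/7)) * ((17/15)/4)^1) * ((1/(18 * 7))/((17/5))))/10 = 4 * sqrt(15)/99225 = 0.00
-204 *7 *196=-279888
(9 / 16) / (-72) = -0.01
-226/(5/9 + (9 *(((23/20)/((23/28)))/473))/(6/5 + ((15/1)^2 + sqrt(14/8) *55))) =-10439990773282026/25669761899321 - 300025271700 *sqrt(7)/25669761899321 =-406.73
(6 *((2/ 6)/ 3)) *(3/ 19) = 0.11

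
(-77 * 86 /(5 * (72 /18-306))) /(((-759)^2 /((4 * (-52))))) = -62608 /39540105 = -0.00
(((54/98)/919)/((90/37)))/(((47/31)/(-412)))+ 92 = 972861374/10582285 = 91.93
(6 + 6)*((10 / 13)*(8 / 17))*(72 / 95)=13824 / 4199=3.29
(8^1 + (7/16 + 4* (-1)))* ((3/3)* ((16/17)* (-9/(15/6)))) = -1278/85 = -15.04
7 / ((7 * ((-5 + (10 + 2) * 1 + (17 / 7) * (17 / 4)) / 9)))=252 / 485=0.52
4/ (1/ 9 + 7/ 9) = 9/ 2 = 4.50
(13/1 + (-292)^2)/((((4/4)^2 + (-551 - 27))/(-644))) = 54918388/577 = 95179.18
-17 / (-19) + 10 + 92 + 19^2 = 8814 / 19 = 463.89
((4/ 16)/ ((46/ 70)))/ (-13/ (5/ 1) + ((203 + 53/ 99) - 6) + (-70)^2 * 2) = 17325/ 455169356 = 0.00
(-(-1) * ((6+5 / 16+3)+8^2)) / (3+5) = 1173 / 128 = 9.16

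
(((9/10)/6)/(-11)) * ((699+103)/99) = -0.11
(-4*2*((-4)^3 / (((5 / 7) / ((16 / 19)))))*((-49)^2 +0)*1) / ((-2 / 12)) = -8695764.88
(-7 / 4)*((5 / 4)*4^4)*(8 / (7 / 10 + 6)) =-44800 / 67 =-668.66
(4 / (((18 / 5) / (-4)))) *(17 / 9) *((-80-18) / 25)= 32.91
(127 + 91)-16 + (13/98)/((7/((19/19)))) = 138585/686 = 202.02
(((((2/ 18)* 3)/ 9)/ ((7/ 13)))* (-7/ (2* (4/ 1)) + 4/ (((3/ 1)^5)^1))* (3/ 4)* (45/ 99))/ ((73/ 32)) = -108485/ 12293127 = -0.01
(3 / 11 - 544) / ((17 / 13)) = -77753 / 187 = -415.79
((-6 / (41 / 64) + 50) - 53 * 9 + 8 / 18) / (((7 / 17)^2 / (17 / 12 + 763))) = -426426122435 / 216972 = -1965350.93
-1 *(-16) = 16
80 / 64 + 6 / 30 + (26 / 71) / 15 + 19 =87221 / 4260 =20.47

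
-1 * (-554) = 554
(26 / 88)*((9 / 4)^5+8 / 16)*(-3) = -2322879 / 45056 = -51.56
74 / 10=37 / 5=7.40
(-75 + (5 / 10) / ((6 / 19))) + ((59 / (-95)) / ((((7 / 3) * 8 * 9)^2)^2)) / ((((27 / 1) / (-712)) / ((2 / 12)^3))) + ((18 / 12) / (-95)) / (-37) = -149858755798283537 / 2041220797378560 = -73.42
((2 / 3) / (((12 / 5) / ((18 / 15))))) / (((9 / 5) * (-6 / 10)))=-25 / 81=-0.31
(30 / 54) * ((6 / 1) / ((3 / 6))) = 6.67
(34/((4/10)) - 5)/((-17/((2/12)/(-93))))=40/4743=0.01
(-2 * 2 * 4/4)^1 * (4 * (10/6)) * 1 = -80/3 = -26.67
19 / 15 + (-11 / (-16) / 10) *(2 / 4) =1249 / 960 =1.30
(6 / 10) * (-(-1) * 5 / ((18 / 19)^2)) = 361 / 108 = 3.34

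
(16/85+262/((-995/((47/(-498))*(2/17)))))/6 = 80513/2527101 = 0.03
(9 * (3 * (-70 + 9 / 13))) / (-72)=2703 / 104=25.99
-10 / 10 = -1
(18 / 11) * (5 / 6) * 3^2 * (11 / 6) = 45 / 2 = 22.50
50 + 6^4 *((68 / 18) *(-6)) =-29326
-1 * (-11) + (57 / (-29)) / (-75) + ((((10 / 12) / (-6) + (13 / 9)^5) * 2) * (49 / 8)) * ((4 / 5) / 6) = 21647972479 / 1027452600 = 21.07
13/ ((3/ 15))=65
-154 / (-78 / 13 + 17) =-14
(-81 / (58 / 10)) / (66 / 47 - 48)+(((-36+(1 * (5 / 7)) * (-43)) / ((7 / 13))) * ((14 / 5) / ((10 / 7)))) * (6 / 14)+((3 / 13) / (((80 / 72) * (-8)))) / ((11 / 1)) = -87966182013 / 847646800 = -103.78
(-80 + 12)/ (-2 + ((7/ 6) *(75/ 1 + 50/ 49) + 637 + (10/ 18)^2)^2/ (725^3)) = 33323379689250000/ 979421607726911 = 34.02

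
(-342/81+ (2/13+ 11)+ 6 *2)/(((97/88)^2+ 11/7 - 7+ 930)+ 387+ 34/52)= 120070720/8330279571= 0.01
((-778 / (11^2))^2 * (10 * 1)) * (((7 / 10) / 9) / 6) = 2118494 / 395307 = 5.36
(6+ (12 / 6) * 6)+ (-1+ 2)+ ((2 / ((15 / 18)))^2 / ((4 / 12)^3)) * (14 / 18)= 3499 / 25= 139.96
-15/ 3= -5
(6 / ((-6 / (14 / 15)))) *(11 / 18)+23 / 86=-3517 / 11610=-0.30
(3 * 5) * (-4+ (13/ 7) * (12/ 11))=-2280/ 77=-29.61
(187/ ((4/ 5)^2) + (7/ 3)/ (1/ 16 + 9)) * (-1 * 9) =-6106251/ 2320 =-2632.00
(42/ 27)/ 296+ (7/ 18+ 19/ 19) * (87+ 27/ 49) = 7936843/ 65268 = 121.60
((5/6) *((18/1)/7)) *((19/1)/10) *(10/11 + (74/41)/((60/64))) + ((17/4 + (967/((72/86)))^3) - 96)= 1134826196630848973/736464960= 1540909966.21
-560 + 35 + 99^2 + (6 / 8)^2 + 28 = 148873 / 16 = 9304.56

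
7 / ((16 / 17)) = 119 / 16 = 7.44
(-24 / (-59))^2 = 576 / 3481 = 0.17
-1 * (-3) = 3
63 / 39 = 21 / 13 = 1.62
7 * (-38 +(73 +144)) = 1253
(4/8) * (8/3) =4/3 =1.33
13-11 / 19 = 236 / 19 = 12.42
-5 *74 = -370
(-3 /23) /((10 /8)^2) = -0.08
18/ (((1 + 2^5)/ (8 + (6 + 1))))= 90/ 11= 8.18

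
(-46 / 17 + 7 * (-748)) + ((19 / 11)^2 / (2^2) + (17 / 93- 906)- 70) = -4754807183 / 765204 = -6213.78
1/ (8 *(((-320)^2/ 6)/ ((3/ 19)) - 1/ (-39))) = 117/ 101171224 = 0.00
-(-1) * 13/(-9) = -13/9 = -1.44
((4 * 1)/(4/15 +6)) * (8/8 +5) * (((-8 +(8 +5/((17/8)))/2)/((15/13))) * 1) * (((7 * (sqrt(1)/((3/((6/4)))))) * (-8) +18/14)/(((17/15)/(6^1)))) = 7413120/5593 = 1325.43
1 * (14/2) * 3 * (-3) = -63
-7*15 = -105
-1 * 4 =-4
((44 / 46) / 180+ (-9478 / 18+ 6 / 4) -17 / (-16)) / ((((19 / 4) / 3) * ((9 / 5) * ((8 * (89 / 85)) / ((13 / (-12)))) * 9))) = 9588346885 / 3629183616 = 2.64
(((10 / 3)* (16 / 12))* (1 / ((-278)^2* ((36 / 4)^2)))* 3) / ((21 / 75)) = 250 / 32865021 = 0.00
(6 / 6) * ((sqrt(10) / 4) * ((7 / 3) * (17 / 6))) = 119 * sqrt(10) / 72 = 5.23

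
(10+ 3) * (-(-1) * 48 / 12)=52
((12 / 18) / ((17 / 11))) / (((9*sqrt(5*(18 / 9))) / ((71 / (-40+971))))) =781*sqrt(10) / 2136645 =0.00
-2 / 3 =-0.67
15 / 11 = 1.36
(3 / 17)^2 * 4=36 / 289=0.12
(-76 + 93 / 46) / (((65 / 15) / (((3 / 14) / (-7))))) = 0.52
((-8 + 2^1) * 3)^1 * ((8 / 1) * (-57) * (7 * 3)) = 172368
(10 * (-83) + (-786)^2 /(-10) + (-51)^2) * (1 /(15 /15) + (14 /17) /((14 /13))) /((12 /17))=-300043 /2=-150021.50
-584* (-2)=1168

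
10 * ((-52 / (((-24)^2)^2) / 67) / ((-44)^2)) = -65 / 5379416064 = -0.00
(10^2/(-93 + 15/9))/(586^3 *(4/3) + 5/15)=-0.00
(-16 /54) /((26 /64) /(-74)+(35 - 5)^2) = -18944 /57542049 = -0.00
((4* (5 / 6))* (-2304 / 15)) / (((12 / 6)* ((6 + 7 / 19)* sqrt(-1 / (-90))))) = -14592* sqrt(10) / 121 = -381.36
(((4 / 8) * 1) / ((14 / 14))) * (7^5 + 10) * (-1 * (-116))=975386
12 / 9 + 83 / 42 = 139 / 42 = 3.31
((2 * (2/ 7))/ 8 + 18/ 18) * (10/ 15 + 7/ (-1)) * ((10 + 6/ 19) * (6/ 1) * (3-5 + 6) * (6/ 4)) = -2520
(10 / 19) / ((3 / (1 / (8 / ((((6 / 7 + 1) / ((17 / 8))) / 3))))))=130 / 20349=0.01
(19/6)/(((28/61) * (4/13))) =15067/672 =22.42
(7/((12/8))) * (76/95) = 56/15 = 3.73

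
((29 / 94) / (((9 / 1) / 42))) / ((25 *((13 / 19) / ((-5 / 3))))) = -3857 / 27495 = -0.14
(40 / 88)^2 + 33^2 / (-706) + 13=996419 / 85426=11.66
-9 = -9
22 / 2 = 11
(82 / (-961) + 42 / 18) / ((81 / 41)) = 265721 / 233523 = 1.14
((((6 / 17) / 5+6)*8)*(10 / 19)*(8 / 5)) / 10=33024 / 8075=4.09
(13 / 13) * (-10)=-10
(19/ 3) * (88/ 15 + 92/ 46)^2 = 264556/ 675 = 391.93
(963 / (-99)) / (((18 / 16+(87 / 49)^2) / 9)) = -2055256 / 100419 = -20.47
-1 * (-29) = 29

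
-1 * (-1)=1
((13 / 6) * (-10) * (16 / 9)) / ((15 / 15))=-38.52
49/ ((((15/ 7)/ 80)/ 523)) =2870224/ 3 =956741.33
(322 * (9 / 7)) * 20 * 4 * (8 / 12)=22080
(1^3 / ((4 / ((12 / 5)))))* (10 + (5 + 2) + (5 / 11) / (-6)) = 1117 / 110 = 10.15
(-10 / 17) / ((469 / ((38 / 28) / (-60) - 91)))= 76459 / 669732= 0.11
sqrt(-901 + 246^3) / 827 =sqrt(14886035) / 827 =4.67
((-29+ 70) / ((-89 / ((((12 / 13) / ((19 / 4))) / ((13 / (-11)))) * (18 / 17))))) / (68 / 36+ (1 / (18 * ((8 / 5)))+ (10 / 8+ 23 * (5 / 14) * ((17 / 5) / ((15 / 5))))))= 0.01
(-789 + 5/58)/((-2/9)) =411813/116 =3550.11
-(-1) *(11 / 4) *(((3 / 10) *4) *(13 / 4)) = 429 / 40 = 10.72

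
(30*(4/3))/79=40/79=0.51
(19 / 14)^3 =2.50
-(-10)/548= 5/274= 0.02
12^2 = 144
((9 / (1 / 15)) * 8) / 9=120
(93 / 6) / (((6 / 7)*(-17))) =-217 / 204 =-1.06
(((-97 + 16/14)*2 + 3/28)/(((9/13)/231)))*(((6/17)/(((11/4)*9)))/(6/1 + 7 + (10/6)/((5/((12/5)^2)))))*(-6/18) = 3487250/171207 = 20.37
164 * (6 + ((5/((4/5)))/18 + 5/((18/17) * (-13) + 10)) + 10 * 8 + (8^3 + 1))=14122819/144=98075.13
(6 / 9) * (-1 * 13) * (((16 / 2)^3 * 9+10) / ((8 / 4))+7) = -20072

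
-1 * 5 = -5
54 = 54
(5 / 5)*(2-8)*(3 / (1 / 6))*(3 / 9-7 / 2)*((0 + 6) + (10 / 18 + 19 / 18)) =2603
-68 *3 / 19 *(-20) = 4080 / 19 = 214.74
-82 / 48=-41 / 24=-1.71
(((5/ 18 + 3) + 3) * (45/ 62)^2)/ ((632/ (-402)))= -5110425/ 2429408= -2.10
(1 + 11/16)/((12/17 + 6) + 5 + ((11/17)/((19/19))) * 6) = 459/4240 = 0.11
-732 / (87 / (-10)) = 2440 / 29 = 84.14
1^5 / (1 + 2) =1 / 3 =0.33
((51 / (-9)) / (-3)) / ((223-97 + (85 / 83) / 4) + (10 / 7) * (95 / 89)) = 3516212 / 237867219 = 0.01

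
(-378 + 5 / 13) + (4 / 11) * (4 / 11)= -593781 / 1573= -377.48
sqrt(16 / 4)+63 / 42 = 7 / 2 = 3.50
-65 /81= -0.80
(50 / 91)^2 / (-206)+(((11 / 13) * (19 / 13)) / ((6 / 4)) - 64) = -12435320 / 196833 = -63.18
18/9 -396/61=-274/61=-4.49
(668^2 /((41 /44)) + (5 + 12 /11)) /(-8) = -215975163 /3608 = -59860.08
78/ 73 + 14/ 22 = 1369/ 803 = 1.70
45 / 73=0.62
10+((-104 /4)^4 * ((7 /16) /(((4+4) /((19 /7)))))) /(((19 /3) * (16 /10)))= 429055 /64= 6703.98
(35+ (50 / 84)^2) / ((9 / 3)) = 11.78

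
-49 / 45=-1.09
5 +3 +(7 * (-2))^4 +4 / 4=38425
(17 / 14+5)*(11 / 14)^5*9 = 126102933 / 7529536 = 16.75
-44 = -44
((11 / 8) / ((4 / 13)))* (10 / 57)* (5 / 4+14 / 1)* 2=43615 / 1824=23.91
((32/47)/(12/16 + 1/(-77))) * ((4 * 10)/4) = 98560/10669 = 9.24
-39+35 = -4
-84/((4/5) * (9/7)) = -245/3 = -81.67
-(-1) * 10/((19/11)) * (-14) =-1540/19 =-81.05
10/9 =1.11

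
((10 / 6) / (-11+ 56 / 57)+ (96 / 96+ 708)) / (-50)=-202372 / 14275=-14.18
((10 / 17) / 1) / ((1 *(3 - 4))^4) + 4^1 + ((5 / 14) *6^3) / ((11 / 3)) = 33546 / 1309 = 25.63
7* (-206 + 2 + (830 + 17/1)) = 4501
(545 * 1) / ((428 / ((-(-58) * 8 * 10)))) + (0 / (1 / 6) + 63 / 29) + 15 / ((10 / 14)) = 5931.58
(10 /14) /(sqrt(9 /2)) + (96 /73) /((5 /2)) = 5 * sqrt(2) /21 + 192 /365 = 0.86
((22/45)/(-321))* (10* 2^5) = -1408/2889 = -0.49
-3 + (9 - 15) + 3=-6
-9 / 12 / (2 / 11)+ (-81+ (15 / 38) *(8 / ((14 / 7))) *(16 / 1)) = -9099 / 152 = -59.86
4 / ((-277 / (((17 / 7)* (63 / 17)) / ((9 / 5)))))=-0.07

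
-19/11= -1.73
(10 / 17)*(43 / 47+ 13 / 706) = 154845 / 282047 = 0.55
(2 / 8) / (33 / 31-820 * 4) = -0.00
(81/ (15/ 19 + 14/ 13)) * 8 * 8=1280448/ 461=2777.54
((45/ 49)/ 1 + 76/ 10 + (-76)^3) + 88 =-107525473/ 245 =-438879.48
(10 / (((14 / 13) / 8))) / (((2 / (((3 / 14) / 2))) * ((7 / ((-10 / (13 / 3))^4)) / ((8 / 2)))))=48600000 / 753571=64.49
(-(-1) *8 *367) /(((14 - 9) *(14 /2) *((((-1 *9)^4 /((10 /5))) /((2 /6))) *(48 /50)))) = 3670 /413343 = 0.01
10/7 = 1.43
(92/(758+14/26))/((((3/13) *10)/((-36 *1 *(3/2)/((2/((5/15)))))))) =-7774/16435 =-0.47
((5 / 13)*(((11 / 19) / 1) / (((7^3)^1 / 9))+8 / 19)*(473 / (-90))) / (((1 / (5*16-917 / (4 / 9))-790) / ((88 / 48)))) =969801317 / 473908263192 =0.00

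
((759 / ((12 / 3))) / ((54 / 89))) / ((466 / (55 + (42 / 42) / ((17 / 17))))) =157619 / 4194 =37.58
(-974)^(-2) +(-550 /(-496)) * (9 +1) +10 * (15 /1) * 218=480999484303 /14704478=32711.09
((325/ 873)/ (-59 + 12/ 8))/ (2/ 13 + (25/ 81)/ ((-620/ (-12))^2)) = -1624090/ 38620841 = -0.04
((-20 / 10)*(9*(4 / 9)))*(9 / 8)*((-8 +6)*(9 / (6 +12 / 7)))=21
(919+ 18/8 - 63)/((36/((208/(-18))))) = -44629/162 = -275.49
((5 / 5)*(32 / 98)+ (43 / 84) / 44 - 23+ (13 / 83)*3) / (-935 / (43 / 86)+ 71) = 47654473 / 3863129424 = 0.01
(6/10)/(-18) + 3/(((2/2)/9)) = 809/30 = 26.97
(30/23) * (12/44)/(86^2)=45/935594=0.00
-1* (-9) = 9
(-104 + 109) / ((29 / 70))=350 / 29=12.07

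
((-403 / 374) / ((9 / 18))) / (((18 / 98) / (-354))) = 2330146 / 561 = 4153.56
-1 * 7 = -7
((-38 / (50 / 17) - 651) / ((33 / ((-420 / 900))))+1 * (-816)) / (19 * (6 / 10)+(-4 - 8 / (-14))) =-2253958 / 22275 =-101.19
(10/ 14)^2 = 25/ 49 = 0.51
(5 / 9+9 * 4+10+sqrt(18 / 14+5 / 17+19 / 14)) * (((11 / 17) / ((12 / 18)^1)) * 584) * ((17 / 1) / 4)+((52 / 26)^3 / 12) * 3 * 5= 2409 * sqrt(166362) / 238+336487 / 3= 116290.78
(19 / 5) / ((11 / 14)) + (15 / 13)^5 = 140529563 / 20421115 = 6.88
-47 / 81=-0.58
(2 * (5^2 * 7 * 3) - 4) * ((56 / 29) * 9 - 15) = 72174 / 29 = 2488.76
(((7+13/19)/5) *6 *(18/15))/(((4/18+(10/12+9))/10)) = 189216/17195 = 11.00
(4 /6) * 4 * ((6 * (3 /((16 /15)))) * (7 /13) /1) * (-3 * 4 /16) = -945 /52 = -18.17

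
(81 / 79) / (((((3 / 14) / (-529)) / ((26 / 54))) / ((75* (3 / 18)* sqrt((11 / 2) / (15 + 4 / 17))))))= -171925* sqrt(96866) / 5846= -9153.05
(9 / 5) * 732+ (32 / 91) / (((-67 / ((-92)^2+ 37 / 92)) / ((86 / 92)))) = 20578658544 / 16126565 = 1276.07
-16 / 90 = -8 / 45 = -0.18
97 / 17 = 5.71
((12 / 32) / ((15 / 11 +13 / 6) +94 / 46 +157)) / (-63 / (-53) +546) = 40227 / 9542759716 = 0.00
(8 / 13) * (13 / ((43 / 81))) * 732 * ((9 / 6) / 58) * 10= 3557520 / 1247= 2852.86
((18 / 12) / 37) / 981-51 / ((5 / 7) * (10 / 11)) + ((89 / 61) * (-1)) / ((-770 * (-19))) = -78.54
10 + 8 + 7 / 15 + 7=382 / 15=25.47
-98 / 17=-5.76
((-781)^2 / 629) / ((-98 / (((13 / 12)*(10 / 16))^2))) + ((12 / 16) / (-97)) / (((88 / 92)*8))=-2750362409987 / 606154881024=-4.54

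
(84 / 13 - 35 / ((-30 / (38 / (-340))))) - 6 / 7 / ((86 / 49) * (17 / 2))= 3577133 / 570180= 6.27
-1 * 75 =-75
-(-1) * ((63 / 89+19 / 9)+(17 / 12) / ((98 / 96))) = 165110 / 39249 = 4.21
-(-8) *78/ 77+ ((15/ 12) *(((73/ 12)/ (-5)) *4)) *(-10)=31849/ 462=68.94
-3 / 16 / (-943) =3 / 15088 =0.00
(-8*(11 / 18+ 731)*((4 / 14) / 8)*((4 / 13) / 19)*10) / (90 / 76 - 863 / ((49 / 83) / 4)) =0.01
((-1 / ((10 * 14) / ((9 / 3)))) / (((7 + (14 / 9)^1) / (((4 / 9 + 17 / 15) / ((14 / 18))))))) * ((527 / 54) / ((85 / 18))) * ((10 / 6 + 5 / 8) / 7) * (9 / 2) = -59427 / 3841600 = -0.02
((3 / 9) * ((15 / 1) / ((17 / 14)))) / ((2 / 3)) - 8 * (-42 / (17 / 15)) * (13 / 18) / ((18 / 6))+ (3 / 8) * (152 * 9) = 30118 / 51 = 590.55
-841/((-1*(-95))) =-8.85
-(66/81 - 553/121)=12269/3267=3.76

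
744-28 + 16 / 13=9324 / 13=717.23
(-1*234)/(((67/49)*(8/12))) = -17199/67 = -256.70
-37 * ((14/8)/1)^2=-1813/16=-113.31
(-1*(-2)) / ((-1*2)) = -1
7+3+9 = 19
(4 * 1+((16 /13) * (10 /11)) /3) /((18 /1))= 938 /3861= 0.24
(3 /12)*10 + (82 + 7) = 183 /2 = 91.50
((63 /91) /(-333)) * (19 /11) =-19 /5291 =-0.00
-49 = -49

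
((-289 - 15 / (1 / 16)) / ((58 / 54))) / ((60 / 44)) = -52371 / 145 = -361.18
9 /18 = 1 /2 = 0.50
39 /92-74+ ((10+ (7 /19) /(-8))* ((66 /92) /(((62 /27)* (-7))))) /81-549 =-1889241211 /3034528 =-622.58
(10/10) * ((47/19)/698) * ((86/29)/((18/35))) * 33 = 778085/1153794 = 0.67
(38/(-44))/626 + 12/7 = 165131/96404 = 1.71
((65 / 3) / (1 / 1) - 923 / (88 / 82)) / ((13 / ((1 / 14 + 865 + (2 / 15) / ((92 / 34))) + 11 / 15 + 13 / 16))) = -19005553429 / 340032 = -55893.43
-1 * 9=-9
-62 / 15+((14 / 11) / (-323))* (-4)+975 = 970.88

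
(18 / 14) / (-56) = -9 / 392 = -0.02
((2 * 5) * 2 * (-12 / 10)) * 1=-24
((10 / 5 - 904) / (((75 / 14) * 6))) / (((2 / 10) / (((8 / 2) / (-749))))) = 3608 / 4815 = 0.75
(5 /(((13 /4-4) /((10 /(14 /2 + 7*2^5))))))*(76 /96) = -475 /2079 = -0.23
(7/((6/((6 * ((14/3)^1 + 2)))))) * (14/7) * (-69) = -6440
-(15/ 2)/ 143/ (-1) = 15/ 286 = 0.05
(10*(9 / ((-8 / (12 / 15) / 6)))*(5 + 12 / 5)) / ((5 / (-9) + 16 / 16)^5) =-58989951 / 2560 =-23042.95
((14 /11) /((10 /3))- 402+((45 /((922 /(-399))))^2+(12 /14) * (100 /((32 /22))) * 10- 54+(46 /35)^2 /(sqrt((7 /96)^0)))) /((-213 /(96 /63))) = -47160241122712 /12809421684675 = -3.68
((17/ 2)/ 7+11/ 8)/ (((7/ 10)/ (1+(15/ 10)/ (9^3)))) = 353075/ 95256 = 3.71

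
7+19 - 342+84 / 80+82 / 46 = -144057 / 460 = -313.17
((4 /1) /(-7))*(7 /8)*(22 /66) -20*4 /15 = -11 /2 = -5.50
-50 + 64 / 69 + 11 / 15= -48.34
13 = 13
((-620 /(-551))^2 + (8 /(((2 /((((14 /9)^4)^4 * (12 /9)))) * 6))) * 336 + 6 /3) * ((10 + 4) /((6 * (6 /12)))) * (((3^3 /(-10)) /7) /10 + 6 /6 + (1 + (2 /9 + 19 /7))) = 9140869816623371199376655563907 /1139222034270105753368025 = 8023782.50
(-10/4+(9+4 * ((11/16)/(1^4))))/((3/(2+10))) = 37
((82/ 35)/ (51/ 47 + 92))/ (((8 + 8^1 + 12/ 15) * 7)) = 1927/ 9003750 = 0.00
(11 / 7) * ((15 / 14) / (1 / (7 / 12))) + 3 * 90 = 15175 / 56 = 270.98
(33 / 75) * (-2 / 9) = -22 / 225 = -0.10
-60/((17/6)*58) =-0.37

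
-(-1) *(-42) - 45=-87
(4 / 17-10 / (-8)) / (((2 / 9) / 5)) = 4545 / 136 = 33.42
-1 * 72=-72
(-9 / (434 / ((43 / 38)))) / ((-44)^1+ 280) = -387 / 3892112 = -0.00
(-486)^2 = 236196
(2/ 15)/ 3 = 2/ 45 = 0.04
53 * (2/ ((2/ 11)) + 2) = 689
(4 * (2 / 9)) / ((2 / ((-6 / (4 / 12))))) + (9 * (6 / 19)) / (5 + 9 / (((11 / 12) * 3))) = -13238 / 1729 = -7.66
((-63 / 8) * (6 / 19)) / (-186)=63 / 4712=0.01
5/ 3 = 1.67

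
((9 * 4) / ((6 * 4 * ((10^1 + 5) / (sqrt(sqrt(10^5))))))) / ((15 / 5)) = 10^(1 / 4) / 3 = 0.59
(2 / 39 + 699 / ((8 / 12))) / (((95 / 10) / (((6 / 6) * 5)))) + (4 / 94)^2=903340379 / 1636869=551.87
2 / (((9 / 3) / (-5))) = -10 / 3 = -3.33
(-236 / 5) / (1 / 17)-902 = -8522 / 5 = -1704.40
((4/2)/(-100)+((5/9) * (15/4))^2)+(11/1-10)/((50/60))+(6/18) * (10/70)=140311/25200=5.57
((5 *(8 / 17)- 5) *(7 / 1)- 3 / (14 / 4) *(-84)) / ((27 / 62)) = 6262 / 51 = 122.78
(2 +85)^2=7569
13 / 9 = 1.44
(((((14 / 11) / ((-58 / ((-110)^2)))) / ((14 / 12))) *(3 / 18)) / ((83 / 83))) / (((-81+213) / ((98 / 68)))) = -1225 / 2958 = -0.41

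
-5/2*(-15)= 75/2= 37.50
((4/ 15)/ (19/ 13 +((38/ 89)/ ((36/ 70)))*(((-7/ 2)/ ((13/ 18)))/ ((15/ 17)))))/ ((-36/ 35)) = 0.08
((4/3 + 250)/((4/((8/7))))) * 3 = 1508/7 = 215.43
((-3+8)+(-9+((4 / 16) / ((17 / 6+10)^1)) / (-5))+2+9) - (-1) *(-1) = 4617 / 770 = 6.00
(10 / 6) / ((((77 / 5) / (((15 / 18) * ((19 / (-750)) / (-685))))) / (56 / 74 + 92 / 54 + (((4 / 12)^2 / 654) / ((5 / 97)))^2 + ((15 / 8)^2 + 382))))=0.00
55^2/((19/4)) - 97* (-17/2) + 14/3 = 167125/114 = 1466.01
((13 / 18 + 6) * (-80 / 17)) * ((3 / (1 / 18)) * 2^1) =-58080 / 17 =-3416.47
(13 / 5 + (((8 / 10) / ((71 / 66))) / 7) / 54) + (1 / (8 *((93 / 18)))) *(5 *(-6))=2601541 / 1386630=1.88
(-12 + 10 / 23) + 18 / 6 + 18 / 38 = -3536 / 437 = -8.09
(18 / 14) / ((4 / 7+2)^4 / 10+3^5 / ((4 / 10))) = 3430 / 1632339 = 0.00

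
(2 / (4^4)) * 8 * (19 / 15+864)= 12979 / 240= 54.08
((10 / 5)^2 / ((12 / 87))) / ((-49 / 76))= -2204 / 49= -44.98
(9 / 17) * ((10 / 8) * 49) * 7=15435 / 68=226.99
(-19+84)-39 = 26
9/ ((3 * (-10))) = -3/ 10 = -0.30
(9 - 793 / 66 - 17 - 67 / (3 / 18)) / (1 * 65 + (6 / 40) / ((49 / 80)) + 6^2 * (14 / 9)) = -1364797 / 392106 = -3.48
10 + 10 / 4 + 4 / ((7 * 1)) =183 / 14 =13.07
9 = 9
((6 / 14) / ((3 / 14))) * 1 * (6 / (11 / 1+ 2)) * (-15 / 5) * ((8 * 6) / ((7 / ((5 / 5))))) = -1728 / 91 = -18.99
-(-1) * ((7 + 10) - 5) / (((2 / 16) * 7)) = 96 / 7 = 13.71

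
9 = 9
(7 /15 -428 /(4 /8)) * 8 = -102664 /15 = -6844.27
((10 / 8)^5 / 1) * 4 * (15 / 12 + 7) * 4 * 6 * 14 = 2165625 / 64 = 33837.89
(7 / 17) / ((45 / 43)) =301 / 765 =0.39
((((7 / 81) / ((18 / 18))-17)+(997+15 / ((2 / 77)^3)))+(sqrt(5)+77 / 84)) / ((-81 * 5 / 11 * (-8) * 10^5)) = 11 * sqrt(5) / 324000000+1221711227 / 41990400000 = 0.03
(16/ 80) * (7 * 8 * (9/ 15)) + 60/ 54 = 1762/ 225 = 7.83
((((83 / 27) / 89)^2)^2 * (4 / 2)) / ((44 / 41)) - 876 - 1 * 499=-1008649926857459089 / 733563584584182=-1375.00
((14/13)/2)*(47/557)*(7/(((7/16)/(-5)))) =-3.63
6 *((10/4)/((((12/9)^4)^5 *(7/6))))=156905298045/3848290697216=0.04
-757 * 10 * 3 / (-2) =11355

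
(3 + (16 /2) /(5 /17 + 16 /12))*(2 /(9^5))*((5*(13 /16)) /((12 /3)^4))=4745 /1115265024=0.00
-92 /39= -2.36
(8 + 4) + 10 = 22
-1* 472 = -472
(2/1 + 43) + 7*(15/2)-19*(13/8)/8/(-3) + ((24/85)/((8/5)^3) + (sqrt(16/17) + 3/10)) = 4*sqrt(17)/17 + 202277/2040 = 100.13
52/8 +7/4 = 33/4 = 8.25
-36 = -36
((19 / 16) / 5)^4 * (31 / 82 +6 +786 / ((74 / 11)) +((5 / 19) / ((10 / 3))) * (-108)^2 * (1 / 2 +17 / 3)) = 2293973557429 / 124272640000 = 18.46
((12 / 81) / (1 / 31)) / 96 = 31 / 648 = 0.05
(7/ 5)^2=49/ 25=1.96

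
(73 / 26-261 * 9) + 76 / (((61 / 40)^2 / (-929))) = -3164111121 / 96746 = -32705.34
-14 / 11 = -1.27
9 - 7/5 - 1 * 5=13/5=2.60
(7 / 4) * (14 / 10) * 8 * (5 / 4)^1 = 49 / 2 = 24.50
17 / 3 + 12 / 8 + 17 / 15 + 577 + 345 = 9303 / 10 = 930.30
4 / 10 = 2 / 5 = 0.40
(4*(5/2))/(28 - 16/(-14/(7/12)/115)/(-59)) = 885/2363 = 0.37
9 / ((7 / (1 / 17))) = 9 / 119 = 0.08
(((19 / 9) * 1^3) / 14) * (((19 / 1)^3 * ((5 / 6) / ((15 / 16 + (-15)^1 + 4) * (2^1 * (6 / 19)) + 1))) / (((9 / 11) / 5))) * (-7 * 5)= 309512375 / 8991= 34424.69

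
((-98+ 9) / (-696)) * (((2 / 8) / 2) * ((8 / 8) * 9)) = 267 / 1856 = 0.14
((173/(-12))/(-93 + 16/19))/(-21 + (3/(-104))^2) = -8888048/1193098131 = -0.01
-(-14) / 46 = 7 / 23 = 0.30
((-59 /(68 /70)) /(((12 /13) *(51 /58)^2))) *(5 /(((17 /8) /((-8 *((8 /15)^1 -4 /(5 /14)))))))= -115592422400 /6765201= -17086.32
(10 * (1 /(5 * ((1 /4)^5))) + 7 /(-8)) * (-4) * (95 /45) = -103721 /6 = -17286.83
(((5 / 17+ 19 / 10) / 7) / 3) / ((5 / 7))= 373 / 2550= 0.15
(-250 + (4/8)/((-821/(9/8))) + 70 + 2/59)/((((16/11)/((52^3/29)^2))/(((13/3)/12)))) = -385091255362763092/366634791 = -1050340188.15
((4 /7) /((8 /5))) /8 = 5 /112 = 0.04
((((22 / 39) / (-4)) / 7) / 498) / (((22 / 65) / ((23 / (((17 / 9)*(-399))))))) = 115 / 31527384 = 0.00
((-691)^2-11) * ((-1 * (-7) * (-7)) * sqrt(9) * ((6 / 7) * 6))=-360967320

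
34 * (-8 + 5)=-102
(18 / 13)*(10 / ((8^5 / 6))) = 135 / 53248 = 0.00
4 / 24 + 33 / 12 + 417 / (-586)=7753 / 3516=2.21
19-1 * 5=14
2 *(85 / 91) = 1.87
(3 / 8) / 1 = 3 / 8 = 0.38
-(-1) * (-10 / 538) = -5 / 269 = -0.02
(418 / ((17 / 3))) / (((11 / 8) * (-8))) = -114 / 17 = -6.71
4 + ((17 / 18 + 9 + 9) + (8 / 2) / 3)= 437 / 18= 24.28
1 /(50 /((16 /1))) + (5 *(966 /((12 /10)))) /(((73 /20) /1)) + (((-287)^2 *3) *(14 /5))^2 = 873673230089376 /1825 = 478725057583.22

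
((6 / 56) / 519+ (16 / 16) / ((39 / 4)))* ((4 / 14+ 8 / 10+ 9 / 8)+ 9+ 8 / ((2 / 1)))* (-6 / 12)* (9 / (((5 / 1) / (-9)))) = 446517819 / 35264320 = 12.66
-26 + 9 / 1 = -17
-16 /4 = -4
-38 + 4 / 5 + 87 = 249 / 5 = 49.80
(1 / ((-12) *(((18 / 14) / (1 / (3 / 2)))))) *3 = -7 / 54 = -0.13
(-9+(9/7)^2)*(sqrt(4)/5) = -144/49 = -2.94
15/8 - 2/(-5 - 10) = 241/120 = 2.01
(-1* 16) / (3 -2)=-16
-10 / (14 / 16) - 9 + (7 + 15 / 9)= -11.76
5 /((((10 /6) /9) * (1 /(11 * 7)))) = 2079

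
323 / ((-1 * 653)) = -323 / 653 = -0.49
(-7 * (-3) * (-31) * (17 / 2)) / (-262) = 11067 / 524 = 21.12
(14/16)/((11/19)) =133/88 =1.51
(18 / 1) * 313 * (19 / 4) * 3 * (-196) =-15735762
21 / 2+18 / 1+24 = 105 / 2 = 52.50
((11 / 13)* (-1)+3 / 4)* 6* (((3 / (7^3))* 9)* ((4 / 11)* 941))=-762210 / 49049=-15.54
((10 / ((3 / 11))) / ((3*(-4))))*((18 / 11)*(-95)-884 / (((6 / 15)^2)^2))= 7631075 / 72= 105987.15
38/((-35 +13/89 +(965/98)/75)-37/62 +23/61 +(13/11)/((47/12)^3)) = -5368324133266710/4933588096241537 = -1.09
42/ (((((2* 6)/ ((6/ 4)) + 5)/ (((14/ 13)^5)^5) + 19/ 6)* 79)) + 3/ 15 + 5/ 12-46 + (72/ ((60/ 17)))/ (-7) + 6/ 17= -223091742066464227134380295952461109/ 4663041222679884758320688472337380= -47.84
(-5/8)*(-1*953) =4765/8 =595.62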